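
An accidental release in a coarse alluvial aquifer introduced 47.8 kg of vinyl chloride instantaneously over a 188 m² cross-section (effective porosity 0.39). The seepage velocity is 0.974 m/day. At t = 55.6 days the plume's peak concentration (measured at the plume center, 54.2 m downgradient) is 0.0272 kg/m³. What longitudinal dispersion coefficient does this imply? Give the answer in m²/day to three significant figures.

At the plume center C_max = M/(n_e·A·√(4πDt)), so D = M²/(4πt·(n_e·A·C_max)²).
n_e·A·C_max = 0.39 × 188 × 0.0272 = 1.994 kg/m.
D = 47.8²/(4π × 55.6 × 1.994²) = 0.822 m²/day.

0.822 m²/day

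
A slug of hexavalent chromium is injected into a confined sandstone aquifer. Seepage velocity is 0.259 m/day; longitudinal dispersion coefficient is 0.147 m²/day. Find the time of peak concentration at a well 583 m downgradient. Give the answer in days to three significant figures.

For the 1D instantaneous-source solution, setting ∂C/∂t = 0 at fixed x gives v²t² + 2Dt − x² = 0, so t = (√(D² + v²x²) − D)/v².
√(D² + v²x²) = √(0.147² + 0.259² × 583²) = 151.0; v² = 0.067081.
t = (151.0 − 0.147)/0.067081 = 2250 days (vs. the pure-advection estimate x/v = 2250 d).

2250 days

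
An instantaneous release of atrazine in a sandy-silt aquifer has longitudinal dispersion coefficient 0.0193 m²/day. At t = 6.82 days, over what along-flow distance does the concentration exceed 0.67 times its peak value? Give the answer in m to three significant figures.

0.918 m

The plume is Gaussian with σ = √(2Dt) = √(2 × 0.0193 × 6.82) = 0.5131 m.
C/C_peak = exp(−Δx²/(2σ²)) = 0.67 ⇒ Δx = σ·√(−2 ln 0.67) = 0.5131 × 0.8950 = 0.4592 m.
Width = 2Δx = 0.918 m.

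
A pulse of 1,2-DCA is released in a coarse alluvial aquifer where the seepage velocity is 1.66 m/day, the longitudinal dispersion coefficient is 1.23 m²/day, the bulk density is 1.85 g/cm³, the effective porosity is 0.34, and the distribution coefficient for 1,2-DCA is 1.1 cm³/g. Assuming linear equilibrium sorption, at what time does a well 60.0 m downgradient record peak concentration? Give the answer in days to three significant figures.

249 days

Retardation factor R = 1 + ρ_b·K_d/n = 1 + 1.85 × 1.1/0.34 = 6.985.
Sorption retards both mechanisms: v_R = v/R = 0.2377 m/day, D_R = D/R = 0.1761 m²/day.
Peak time from v_R²t² + 2D_R t − x² = 0: t = (√(D_R² + v_R²x²) − D_R)/v_R².
√(D_R² + v_R²x²) = √(0.1761² + 0.2377² × 60.0²) = 14.26; v_R² = 0.05650.
t = (14.26 − 0.1761)/0.05650 = 249 days.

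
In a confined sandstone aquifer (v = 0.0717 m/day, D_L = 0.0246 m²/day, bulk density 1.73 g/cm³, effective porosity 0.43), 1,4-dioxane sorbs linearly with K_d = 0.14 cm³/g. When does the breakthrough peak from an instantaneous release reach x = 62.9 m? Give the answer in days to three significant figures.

1360 days

Retardation factor R = 1 + ρ_b·K_d/n = 1 + 1.73 × 0.14/0.43 = 1.563.
Sorption retards both mechanisms: v_R = v/R = 0.04587 m/day, D_R = D/R = 0.01574 m²/day.
Peak time from v_R²t² + 2D_R t − x² = 0: t = (√(D_R² + v_R²x²) − D_R)/v_R².
√(D_R² + v_R²x²) = √(0.01574² + 0.04587² × 62.9²) = 2.885; v_R² = 0.002104.
t = (2.885 − 0.01574)/0.002104 = 1360 days.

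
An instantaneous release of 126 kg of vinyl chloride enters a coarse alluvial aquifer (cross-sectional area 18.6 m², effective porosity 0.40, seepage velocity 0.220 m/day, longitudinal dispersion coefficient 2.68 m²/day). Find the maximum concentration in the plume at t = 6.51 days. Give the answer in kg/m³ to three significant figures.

1.14 kg/m³

The peak of an instantaneous 1D plume sits at x = vt; there the Gaussian factor is 1 and C_max = M/(n_e·A·√(4πDt)), where n_e·A is the pore area the mass is dissolved in.
√(4πDt) = √(4π × 2.68 × 6.51) = 14.81 m, so C_max = 126/(0.40 × 18.6 × 14.81) = 1.14 kg/m³.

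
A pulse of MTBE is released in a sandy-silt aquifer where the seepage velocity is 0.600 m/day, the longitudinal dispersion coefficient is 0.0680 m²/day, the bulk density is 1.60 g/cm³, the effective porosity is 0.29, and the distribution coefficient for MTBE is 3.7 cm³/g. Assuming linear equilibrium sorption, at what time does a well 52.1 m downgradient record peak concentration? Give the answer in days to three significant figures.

Retardation factor R = 1 + ρ_b·K_d/n = 1 + 1.60 × 3.7/0.29 = 21.41.
Sorption retards both mechanisms: v_R = v/R = 0.02802 m/day, D_R = D/R = 0.003176 m²/day.
Peak time from v_R²t² + 2D_R t − x² = 0: t = (√(D_R² + v_R²x²) − D_R)/v_R².
√(D_R² + v_R²x²) = √(0.003176² + 0.02802² × 52.1²) = 1.460; v_R² = 0.0007851.
t = (1.460 − 0.003176)/0.0007851 = 1860 days.

1860 days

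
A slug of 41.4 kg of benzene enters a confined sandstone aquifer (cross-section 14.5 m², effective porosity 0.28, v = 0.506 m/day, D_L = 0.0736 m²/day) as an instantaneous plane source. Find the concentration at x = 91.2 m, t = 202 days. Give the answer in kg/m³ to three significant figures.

0.0971 kg/m³

For an instantaneous plane source, C(x,t) = M/(n_e·A·√(4πDt)) · exp(−(x−vt)²/(4Dt)), with n_e·A the pore (flow) area.
Plume center vt = 0.506 × 202 = 102.212 m, so the well at 91.2 m is 11.012 m upgradient of the peak.
√(4πDt) = 13.67 m, giving peak height M/(n_e·A·√(4πDt)) = 41.4/(0.28 × 14.5 × 13.67) = 0.7459 kg/m³.
(x−vt)²/(4Dt) = (-11.012)²/(4 × 0.0736 × 202) = 2.039; exp(−2.039) = 0.1302.
C = 0.7459 × 0.1302 = 0.0971 kg/m³.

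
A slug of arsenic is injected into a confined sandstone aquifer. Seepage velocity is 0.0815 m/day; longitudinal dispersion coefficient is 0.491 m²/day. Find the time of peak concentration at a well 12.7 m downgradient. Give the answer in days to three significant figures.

For the 1D instantaneous-source solution, setting ∂C/∂t = 0 at fixed x gives v²t² + 2Dt − x² = 0, so t = (√(D² + v²x²) − D)/v².
√(D² + v²x²) = √(0.491² + 0.0815² × 12.7²) = 1.146; v² = 0.00664225.
t = (1.146 − 0.491)/0.00664225 = 98.6 days (vs. the pure-advection estimate x/v = 156 d).

98.6 days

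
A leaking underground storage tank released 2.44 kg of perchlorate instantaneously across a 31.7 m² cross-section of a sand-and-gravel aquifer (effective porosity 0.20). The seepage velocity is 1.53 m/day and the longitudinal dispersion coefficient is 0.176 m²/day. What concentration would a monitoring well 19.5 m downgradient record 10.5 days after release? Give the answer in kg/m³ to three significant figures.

0.0162 kg/m³

For an instantaneous plane source, C(x,t) = M/(n_e·A·√(4πDt)) · exp(−(x−vt)²/(4Dt)), with n_e·A the pore (flow) area.
Plume center vt = 1.53 × 10.5 = 16.065 m, so the well at 19.5 m is 3.435 m downgradient of the peak.
√(4πDt) = 4.819 m, giving peak height M/(n_e·A·√(4πDt)) = 2.44/(0.20 × 31.7 × 4.819) = 0.07986 kg/m³.
(x−vt)²/(4Dt) = (3.435)²/(4 × 0.176 × 10.5) = 1.596; exp(−1.596) = 0.2027.
C = 0.07986 × 0.2027 = 0.0162 kg/m³.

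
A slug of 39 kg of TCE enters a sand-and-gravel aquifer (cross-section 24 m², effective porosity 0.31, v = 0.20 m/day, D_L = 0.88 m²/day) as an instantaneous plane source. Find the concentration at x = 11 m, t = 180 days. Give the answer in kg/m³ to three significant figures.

For an instantaneous plane source, C(x,t) = M/(n_e·A·√(4πDt)) · exp(−(x−vt)²/(4Dt)), with n_e·A the pore (flow) area.
Plume center vt = 0.20 × 180 = 36 m, so the well at 11 m is 25 m upgradient of the peak.
√(4πDt) = 44.62 m, giving peak height M/(n_e·A·√(4πDt)) = 39/(0.31 × 24 × 44.62) = 0.1175 kg/m³.
(x−vt)²/(4Dt) = (-25)²/(4 × 0.88 × 180) = 0.9864; exp(−0.9864) = 0.3729.
C = 0.1175 × 0.3729 = 0.0438 kg/m³.

0.0438 kg/m³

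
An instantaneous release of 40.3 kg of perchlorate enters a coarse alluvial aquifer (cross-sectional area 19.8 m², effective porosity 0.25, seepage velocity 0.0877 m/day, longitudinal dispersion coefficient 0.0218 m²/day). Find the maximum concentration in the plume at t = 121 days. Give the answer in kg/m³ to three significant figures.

1.41 kg/m³

The peak of an instantaneous 1D plume sits at x = vt; there the Gaussian factor is 1 and C_max = M/(n_e·A·√(4πDt)), where n_e·A is the pore area the mass is dissolved in.
√(4πDt) = √(4π × 0.0218 × 121) = 5.757 m, so C_max = 40.3/(0.25 × 19.8 × 5.757) = 1.41 kg/m³.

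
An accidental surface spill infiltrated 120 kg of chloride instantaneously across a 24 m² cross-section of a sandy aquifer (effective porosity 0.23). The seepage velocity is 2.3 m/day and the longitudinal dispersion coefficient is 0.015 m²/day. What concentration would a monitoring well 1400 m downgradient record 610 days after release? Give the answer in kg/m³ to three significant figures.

1.59 kg/m³

For an instantaneous plane source, C(x,t) = M/(n_e·A·√(4πDt)) · exp(−(x−vt)²/(4Dt)), with n_e·A the pore (flow) area.
Plume center vt = 2.3 × 610 = 1403 m, so the well at 1400 m is 3 m upgradient of the peak.
√(4πDt) = 10.72 m, giving peak height M/(n_e·A·√(4πDt)) = 120/(0.23 × 24 × 10.72) = 2.028 kg/m³.
(x−vt)²/(4Dt) = (-3)²/(4 × 0.015 × 610) = 0.2459; exp(−0.2459) = 0.7820.
C = 2.028 × 0.7820 = 1.59 kg/m³.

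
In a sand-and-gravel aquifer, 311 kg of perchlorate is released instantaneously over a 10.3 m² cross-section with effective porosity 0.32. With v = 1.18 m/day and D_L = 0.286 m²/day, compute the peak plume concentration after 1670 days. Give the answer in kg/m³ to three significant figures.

1.22 kg/m³

The peak of an instantaneous 1D plume sits at x = vt; there the Gaussian factor is 1 and C_max = M/(n_e·A·√(4πDt)), where n_e·A is the pore area the mass is dissolved in.
√(4πDt) = √(4π × 0.286 × 1670) = 77.47 m, so C_max = 311/(0.32 × 10.3 × 77.47) = 1.22 kg/m³.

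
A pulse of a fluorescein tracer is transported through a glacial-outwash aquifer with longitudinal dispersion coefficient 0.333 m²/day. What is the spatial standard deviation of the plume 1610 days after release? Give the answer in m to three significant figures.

32.7 m

Dispersive spreading gives a Gaussian with σ² = 2Dt; advection only shifts the center.
σ = √(2 × 0.333 × 1610) = 32.7 m.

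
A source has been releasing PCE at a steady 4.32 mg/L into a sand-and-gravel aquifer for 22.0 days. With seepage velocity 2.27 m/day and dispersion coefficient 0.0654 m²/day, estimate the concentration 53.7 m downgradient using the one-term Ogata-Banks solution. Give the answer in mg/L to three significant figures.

0.0576 mg/L

For a continuous step input, C/C₀ ≈ ½·erfc((x−vt)/(2√(Dt))).
vt = 2.27 × 22.0 = 49.94 m and 2√(Dt) = 2√(0.0654 × 22.0) = 2.399 m.
Argument (x−vt)/(2√(Dt)) = (53.7 − 49.94)/2.399 = 1.567; ½·erfc(1.567) = 0.01334.
C = 4.32 × 0.01334 = 0.0576 mg/L.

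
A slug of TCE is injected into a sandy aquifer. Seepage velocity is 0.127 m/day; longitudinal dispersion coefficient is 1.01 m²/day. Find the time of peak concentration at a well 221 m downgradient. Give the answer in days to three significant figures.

For the 1D instantaneous-source solution, setting ∂C/∂t = 0 at fixed x gives v²t² + 2Dt − x² = 0, so t = (√(D² + v²x²) − D)/v².
√(D² + v²x²) = √(1.01² + 0.127² × 221²) = 28.09; v² = 0.016129.
t = (28.09 − 1.01)/0.016129 = 1680 days (vs. the pure-advection estimate x/v = 1740 d).

1680 days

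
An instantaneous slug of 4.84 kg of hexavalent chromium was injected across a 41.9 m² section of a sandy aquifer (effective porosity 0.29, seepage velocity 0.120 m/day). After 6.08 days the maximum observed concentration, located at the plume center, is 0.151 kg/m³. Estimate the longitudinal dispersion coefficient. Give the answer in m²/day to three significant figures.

0.0911 m²/day

At the plume center C_max = M/(n_e·A·√(4πDt)), so D = M²/(4πt·(n_e·A·C_max)²).
n_e·A·C_max = 0.29 × 41.9 × 0.151 = 1.835 kg/m.
D = 4.84²/(4π × 6.08 × 1.835²) = 0.0911 m²/day.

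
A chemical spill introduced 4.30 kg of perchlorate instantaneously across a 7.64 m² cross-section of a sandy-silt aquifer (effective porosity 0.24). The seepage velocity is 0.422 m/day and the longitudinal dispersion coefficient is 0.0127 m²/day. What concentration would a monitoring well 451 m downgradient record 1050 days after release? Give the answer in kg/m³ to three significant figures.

0.0562 kg/m³

For an instantaneous plane source, C(x,t) = M/(n_e·A·√(4πDt)) · exp(−(x−vt)²/(4Dt)), with n_e·A the pore (flow) area.
Plume center vt = 0.422 × 1050 = 443.1 m, so the well at 451 m is 7.9 m downgradient of the peak.
√(4πDt) = 12.94 m, giving peak height M/(n_e·A·√(4πDt)) = 4.30/(0.24 × 7.64 × 12.94) = 0.1812 kg/m³.
(x−vt)²/(4Dt) = (7.9)²/(4 × 0.0127 × 1050) = 1.170; exp(−1.170) = 0.3104.
C = 0.1812 × 0.3104 = 0.0562 kg/m³.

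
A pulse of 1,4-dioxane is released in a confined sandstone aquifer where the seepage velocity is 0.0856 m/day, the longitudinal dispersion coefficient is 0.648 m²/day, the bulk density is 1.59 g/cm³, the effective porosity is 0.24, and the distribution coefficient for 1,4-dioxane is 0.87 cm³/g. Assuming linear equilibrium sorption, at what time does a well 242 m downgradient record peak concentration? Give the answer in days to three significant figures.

18500 days

Retardation factor R = 1 + ρ_b·K_d/n = 1 + 1.59 × 0.87/0.24 = 6.764.
Sorption retards both mechanisms: v_R = v/R = 0.01266 m/day, D_R = D/R = 0.09580 m²/day.
Peak time from v_R²t² + 2D_R t − x² = 0: t = (√(D_R² + v_R²x²) − D_R)/v_R².
√(D_R² + v_R²x²) = √(0.09580² + 0.01266² × 242²) = 3.065; v_R² = 0.0001603.
t = (3.065 − 0.09580)/0.0001603 = 18500 days.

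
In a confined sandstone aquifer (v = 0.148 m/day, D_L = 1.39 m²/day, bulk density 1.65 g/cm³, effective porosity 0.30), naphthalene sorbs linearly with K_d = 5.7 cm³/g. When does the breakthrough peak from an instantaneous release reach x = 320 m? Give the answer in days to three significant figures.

Retardation factor R = 1 + ρ_b·K_d/n = 1 + 1.65 × 5.7/0.30 = 32.35.
Sorption retards both mechanisms: v_R = v/R = 0.004575 m/day, D_R = D/R = 0.04297 m²/day.
Peak time from v_R²t² + 2D_R t − x² = 0: t = (√(D_R² + v_R²x²) − D_R)/v_R².
√(D_R² + v_R²x²) = √(0.04297² + 0.004575² × 320²) = 1.465; v_R² = 2.093e-05.
t = (1.465 − 0.04297)/2.093e-05 = 67900 days.

67900 days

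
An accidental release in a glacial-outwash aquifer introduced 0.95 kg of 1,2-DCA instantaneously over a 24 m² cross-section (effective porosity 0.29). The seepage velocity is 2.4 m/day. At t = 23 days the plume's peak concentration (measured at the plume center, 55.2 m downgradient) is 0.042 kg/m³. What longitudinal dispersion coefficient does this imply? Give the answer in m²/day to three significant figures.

0.0365 m²/day

At the plume center C_max = M/(n_e·A·√(4πDt)), so D = M²/(4πt·(n_e·A·C_max)²).
n_e·A·C_max = 0.29 × 24 × 0.042 = 0.2923 kg/m.
D = 0.95²/(4π × 23 × 0.2923²) = 0.0365 m²/day.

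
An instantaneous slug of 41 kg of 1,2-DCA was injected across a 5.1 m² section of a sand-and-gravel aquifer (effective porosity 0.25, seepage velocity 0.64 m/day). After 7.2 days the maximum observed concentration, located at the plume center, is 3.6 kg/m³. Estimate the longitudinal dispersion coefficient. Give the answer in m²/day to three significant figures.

0.882 m²/day

At the plume center C_max = M/(n_e·A·√(4πDt)), so D = M²/(4πt·(n_e·A·C_max)²).
n_e·A·C_max = 0.25 × 5.1 × 3.6 = 4.590 kg/m.
D = 41²/(4π × 7.2 × 4.590²) = 0.882 m²/day.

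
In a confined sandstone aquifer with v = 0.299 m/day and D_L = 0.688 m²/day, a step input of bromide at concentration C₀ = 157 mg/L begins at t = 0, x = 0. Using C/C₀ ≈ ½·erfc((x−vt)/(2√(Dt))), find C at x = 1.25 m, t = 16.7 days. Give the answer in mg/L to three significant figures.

For a continuous step input, C/C₀ ≈ ½·erfc((x−vt)/(2√(Dt))).
vt = 0.299 × 16.7 = 4.9933 m and 2√(Dt) = 2√(0.688 × 16.7) = 6.779 m.
Argument (x−vt)/(2√(Dt)) = (1.25 − 4.9933)/6.779 = -0.5522; ½·erfc(-0.5522) = 0.7826.
C = 157 × 0.7826 = 123 mg/L.

123 mg/L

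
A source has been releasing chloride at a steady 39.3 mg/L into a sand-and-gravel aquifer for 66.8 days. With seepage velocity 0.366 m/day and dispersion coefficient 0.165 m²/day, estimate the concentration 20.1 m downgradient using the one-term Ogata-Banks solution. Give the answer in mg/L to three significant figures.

32.3 mg/L

For a continuous step input, C/C₀ ≈ ½·erfc((x−vt)/(2√(Dt))).
vt = 0.366 × 66.8 = 24.4488 m and 2√(Dt) = 2√(0.165 × 66.8) = 6.640 m.
Argument (x−vt)/(2√(Dt)) = (20.1 − 24.4488)/6.640 = -0.6549; ½·erfc(-0.6549) = 0.8228.
C = 39.3 × 0.8228 = 32.3 mg/L.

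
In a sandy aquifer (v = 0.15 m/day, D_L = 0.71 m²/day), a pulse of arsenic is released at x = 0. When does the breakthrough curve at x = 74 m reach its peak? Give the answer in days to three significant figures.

For the 1D instantaneous-source solution, setting ∂C/∂t = 0 at fixed x gives v²t² + 2Dt − x² = 0, so t = (√(D² + v²x²) − D)/v².
√(D² + v²x²) = √(0.71² + 0.15² × 74²) = 11.12; v² = 0.0225.
t = (11.12 − 0.71)/0.0225 = 463 days (vs. the pure-advection estimate x/v = 493 d).

463 days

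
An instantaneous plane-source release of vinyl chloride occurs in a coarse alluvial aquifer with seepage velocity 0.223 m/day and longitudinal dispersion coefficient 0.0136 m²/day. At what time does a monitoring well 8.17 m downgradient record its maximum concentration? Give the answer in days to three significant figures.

36.4 days

For the 1D instantaneous-source solution, setting ∂C/∂t = 0 at fixed x gives v²t² + 2Dt − x² = 0, so t = (√(D² + v²x²) − D)/v².
√(D² + v²x²) = √(0.0136² + 0.223² × 8.17²) = 1.822; v² = 0.049729.
t = (1.822 − 0.0136)/0.049729 = 36.4 days (vs. the pure-advection estimate x/v = 36.6 d).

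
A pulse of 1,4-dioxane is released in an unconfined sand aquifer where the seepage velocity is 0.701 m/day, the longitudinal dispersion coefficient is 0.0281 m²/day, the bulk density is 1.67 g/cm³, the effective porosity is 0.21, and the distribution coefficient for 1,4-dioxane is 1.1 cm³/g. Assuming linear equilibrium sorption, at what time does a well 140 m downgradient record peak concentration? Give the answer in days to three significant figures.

1950 days

Retardation factor R = 1 + ρ_b·K_d/n = 1 + 1.67 × 1.1/0.21 = 9.748.
Sorption retards both mechanisms: v_R = v/R = 0.07191 m/day, D_R = D/R = 0.002883 m²/day.
Peak time from v_R²t² + 2D_R t − x² = 0: t = (√(D_R² + v_R²x²) − D_R)/v_R².
√(D_R² + v_R²x²) = √(0.002883² + 0.07191² × 140²) = 10.07; v_R² = 0.005171.
t = (10.07 − 0.002883)/0.005171 = 1950 days.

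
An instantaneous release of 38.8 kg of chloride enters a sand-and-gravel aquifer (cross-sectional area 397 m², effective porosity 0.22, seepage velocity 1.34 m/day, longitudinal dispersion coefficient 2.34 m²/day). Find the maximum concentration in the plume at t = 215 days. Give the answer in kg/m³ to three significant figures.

The peak of an instantaneous 1D plume sits at x = vt; there the Gaussian factor is 1 and C_max = M/(n_e·A·√(4πDt)), where n_e·A is the pore area the mass is dissolved in.
√(4πDt) = √(4π × 2.34 × 215) = 79.51 m, so C_max = 38.8/(0.22 × 397 × 79.51) = 0.00559 kg/m³.

0.00559 kg/m³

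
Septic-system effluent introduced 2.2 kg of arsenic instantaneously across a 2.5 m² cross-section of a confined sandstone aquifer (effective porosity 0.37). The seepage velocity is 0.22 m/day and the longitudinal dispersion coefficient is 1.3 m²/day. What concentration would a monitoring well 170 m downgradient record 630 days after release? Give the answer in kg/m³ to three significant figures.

For an instantaneous plane source, C(x,t) = M/(n_e·A·√(4πDt)) · exp(−(x−vt)²/(4Dt)), with n_e·A the pore (flow) area.
Plume center vt = 0.22 × 630 = 138.6 m, so the well at 170 m is 31.4 m downgradient of the peak.
√(4πDt) = 101.4 m, giving peak height M/(n_e·A·√(4πDt)) = 2.2/(0.37 × 2.5 × 101.4) = 0.02346 kg/m³.
(x−vt)²/(4Dt) = (31.4)²/(4 × 1.3 × 630) = 0.3010; exp(−0.3010) = 0.7401.
C = 0.02346 × 0.7401 = 0.0174 kg/m³.

0.0174 kg/m³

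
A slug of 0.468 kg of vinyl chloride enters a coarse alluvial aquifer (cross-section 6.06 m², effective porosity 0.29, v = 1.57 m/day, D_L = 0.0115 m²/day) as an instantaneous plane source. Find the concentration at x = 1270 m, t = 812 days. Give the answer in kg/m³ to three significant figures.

0.0131 kg/m³

For an instantaneous plane source, C(x,t) = M/(n_e·A·√(4πDt)) · exp(−(x−vt)²/(4Dt)), with n_e·A the pore (flow) area.
Plume center vt = 1.57 × 812 = 1274.84 m, so the well at 1270 m is 4.84 m upgradient of the peak.
√(4πDt) = 10.83 m, giving peak height M/(n_e·A·√(4πDt)) = 0.468/(0.29 × 6.06 × 10.83) = 0.02459 kg/m³.
(x−vt)²/(4Dt) = (-4.84)²/(4 × 0.0115 × 812) = 0.6272; exp(−0.6272) = 0.5341.
C = 0.02459 × 0.5341 = 0.0131 kg/m³.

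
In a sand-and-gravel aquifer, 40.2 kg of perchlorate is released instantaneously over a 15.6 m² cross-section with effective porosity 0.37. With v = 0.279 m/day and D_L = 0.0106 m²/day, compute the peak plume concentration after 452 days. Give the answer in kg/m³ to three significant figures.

The peak of an instantaneous 1D plume sits at x = vt; there the Gaussian factor is 1 and C_max = M/(n_e·A·√(4πDt)), where n_e·A is the pore area the mass is dissolved in.
√(4πDt) = √(4π × 0.0106 × 452) = 7.759 m, so C_max = 40.2/(0.37 × 15.6 × 7.759) = 0.898 kg/m³.

0.898 kg/m³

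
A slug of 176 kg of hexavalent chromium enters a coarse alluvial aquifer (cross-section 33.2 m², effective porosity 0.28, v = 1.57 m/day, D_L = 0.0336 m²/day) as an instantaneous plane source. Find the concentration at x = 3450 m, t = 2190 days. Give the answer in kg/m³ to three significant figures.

For an instantaneous plane source, C(x,t) = M/(n_e·A·√(4πDt)) · exp(−(x−vt)²/(4Dt)), with n_e·A the pore (flow) area.
Plume center vt = 1.57 × 2190 = 3438.3 m, so the well at 3450 m is 11.7 m downgradient of the peak.
√(4πDt) = 30.41 m, giving peak height M/(n_e·A·√(4πDt)) = 176/(0.28 × 33.2 × 30.41) = 0.6226 kg/m³.
(x−vt)²/(4Dt) = (11.7)²/(4 × 0.0336 × 2190) = 0.4651; exp(−0.4651) = 0.6281.
C = 0.6226 × 0.6281 = 0.391 kg/m³.

0.391 kg/m³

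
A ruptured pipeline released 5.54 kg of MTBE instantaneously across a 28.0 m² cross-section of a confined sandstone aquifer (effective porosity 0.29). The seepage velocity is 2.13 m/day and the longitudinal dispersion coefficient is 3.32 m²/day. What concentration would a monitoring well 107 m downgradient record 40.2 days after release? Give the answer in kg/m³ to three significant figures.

0.00708 kg/m³

For an instantaneous plane source, C(x,t) = M/(n_e·A·√(4πDt)) · exp(−(x−vt)²/(4Dt)), with n_e·A the pore (flow) area.
Plume center vt = 2.13 × 40.2 = 85.626 m, so the well at 107 m is 21.374 m downgradient of the peak.
√(4πDt) = 40.95 m, giving peak height M/(n_e·A·√(4πDt)) = 5.54/(0.29 × 28.0 × 40.95) = 0.01666 kg/m³.
(x−vt)²/(4Dt) = (21.374)²/(4 × 3.32 × 40.2) = 0.8558; exp(−0.8558) = 0.4249.
C = 0.01666 × 0.4249 = 0.00708 kg/m³.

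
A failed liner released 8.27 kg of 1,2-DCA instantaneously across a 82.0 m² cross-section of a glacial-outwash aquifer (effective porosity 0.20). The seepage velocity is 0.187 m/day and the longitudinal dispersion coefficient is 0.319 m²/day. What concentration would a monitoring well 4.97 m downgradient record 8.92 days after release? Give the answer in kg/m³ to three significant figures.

0.0324 kg/m³

For an instantaneous plane source, C(x,t) = M/(n_e·A·√(4πDt)) · exp(−(x−vt)²/(4Dt)), with n_e·A the pore (flow) area.
Plume center vt = 0.187 × 8.92 = 1.66804 m, so the well at 4.97 m is 3.30196 m downgradient of the peak.
√(4πDt) = 5.980 m, giving peak height M/(n_e·A·√(4πDt)) = 8.27/(0.20 × 82.0 × 5.980) = 0.08433 kg/m³.
(x−vt)²/(4Dt) = (3.30196)²/(4 × 0.319 × 8.92) = 0.9579; exp(−0.9579) = 0.3837.
C = 0.08433 × 0.3837 = 0.0324 kg/m³.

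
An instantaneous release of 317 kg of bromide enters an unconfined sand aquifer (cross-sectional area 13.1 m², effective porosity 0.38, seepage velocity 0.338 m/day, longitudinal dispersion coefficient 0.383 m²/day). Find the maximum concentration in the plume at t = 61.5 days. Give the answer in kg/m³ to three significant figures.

3.70 kg/m³

The peak of an instantaneous 1D plume sits at x = vt; there the Gaussian factor is 1 and C_max = M/(n_e·A·√(4πDt)), where n_e·A is the pore area the mass is dissolved in.
√(4πDt) = √(4π × 0.383 × 61.5) = 17.20 m, so C_max = 317/(0.38 × 13.1 × 17.20) = 3.70 kg/m³.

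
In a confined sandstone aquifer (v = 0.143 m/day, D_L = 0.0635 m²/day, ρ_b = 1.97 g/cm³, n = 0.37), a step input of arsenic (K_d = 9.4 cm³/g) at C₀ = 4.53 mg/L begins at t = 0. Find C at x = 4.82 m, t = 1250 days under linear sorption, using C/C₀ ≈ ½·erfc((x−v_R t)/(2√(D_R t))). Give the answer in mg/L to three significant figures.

1.03 mg/L

Retardation factor R = 1 + ρ_b·K_d/n = 1 + 1.97 × 9.4/0.37 = 51.05.
Sorption retards both mechanisms: v_R = v/R = 0.002801 m/day, D_R = D/R = 0.001244 m²/day.
v_R·t = 0.002801 × 1250 = 3.50125 m; 2√(D_R t) = 2.494 m; argument = (4.82 − 3.50125)/2.494 = 0.5288.
C = C₀ × ½·erfc(0.5288) = 4.53 × 0.2273 = 1.03 mg/L.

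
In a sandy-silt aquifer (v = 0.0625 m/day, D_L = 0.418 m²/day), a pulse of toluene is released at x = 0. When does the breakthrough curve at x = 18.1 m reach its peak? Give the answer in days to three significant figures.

202 days

For the 1D instantaneous-source solution, setting ∂C/∂t = 0 at fixed x gives v²t² + 2Dt − x² = 0, so t = (√(D² + v²x²) − D)/v².
√(D² + v²x²) = √(0.418² + 0.0625² × 18.1²) = 1.206; v² = 0.00390625.
t = (1.206 − 0.418)/0.00390625 = 202 days (vs. the pure-advection estimate x/v = 290 d).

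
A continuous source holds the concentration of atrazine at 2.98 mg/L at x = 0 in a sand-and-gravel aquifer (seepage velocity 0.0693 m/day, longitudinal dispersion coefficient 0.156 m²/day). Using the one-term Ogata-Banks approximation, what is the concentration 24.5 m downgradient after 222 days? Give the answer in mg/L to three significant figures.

For a continuous step input, C/C₀ ≈ ½·erfc((x−vt)/(2√(Dt))).
vt = 0.0693 × 222 = 15.3846 m and 2√(Dt) = 2√(0.156 × 222) = 11.77 m.
Argument (x−vt)/(2√(Dt)) = (24.5 − 15.3846)/11.77 = 0.7745; ½·erfc(0.7745) = 0.1367.
C = 2.98 × 0.1367 = 0.407 mg/L.

0.407 mg/L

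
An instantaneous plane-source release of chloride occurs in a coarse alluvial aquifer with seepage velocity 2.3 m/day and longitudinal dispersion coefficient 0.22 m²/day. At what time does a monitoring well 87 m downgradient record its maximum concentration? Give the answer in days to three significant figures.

37.8 days

For the 1D instantaneous-source solution, setting ∂C/∂t = 0 at fixed x gives v²t² + 2Dt − x² = 0, so t = (√(D² + v²x²) − D)/v².
√(D² + v²x²) = √(0.22² + 2.3² × 87²) = 200.1; v² = 5.29.
t = (200.1 − 0.22)/5.29 = 37.8 days (vs. the pure-advection estimate x/v = 37.8 d).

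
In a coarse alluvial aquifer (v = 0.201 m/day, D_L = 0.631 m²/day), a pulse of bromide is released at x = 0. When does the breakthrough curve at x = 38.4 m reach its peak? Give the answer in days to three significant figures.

176 days

For the 1D instantaneous-source solution, setting ∂C/∂t = 0 at fixed x gives v²t² + 2Dt − x² = 0, so t = (√(D² + v²x²) − D)/v².
√(D² + v²x²) = √(0.631² + 0.201² × 38.4²) = 7.744; v² = 0.040401.
t = (7.744 − 0.631)/0.040401 = 176 days (vs. the pure-advection estimate x/v = 191 d).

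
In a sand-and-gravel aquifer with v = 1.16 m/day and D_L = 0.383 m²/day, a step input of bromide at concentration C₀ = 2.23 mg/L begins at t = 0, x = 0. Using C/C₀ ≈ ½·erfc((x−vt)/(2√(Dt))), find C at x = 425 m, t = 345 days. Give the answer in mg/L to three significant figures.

For a continuous step input, C/C₀ ≈ ½·erfc((x−vt)/(2√(Dt))).
vt = 1.16 × 345 = 400.2 m and 2√(Dt) = 2√(0.383 × 345) = 22.99 m.
Argument (x−vt)/(2√(Dt)) = (425 − 400.2)/22.99 = 1.079; ½·erfc(1.079) = 0.06351.
C = 2.23 × 0.06351 = 0.142 mg/L.

0.142 mg/L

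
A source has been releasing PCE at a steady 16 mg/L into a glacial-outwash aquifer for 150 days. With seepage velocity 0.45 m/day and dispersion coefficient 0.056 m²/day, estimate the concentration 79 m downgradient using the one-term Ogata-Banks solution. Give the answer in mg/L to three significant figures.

For a continuous step input, C/C₀ ≈ ½·erfc((x−vt)/(2√(Dt))).
vt = 0.45 × 150 = 67.5 m and 2√(Dt) = 2√(0.056 × 150) = 5.797 m.
Argument (x−vt)/(2√(Dt)) = (79 − 67.5)/5.797 = 1.984; ½·erfc(1.984) = 0.002510.
C = 16 × 0.002510 = 0.0402 mg/L.

0.0402 mg/L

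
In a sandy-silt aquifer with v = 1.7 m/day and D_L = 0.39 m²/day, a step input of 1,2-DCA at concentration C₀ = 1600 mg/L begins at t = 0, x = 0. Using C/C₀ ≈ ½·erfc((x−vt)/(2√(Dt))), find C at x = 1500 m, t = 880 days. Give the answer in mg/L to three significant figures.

For a continuous step input, C/C₀ ≈ ½·erfc((x−vt)/(2√(Dt))).
vt = 1.7 × 880 = 1496 m and 2√(Dt) = 2√(0.39 × 880) = 37.05 m.
Argument (x−vt)/(2√(Dt)) = (1500 − 1496)/37.05 = 0.1080; ½·erfc(0.1080) = 0.4393.
C = 1600 × 0.4393 = 703 mg/L.

703 mg/L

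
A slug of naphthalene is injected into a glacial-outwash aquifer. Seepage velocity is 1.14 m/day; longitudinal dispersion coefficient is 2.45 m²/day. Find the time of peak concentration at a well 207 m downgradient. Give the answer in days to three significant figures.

For the 1D instantaneous-source solution, setting ∂C/∂t = 0 at fixed x gives v²t² + 2Dt − x² = 0, so t = (√(D² + v²x²) − D)/v².
√(D² + v²x²) = √(2.45² + 1.14² × 207²) = 236.0; v² = 1.2996.
t = (236.0 − 2.45)/1.2996 = 180 days (vs. the pure-advection estimate x/v = 182 d).

180 days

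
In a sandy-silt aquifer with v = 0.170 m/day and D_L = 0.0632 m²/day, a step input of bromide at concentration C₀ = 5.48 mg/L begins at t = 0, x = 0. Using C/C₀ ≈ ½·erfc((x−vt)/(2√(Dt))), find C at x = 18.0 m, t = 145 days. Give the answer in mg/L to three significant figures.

5.15 mg/L

For a continuous step input, C/C₀ ≈ ½·erfc((x−vt)/(2√(Dt))).
vt = 0.170 × 145 = 24.65 m and 2√(Dt) = 2√(0.0632 × 145) = 6.054 m.
Argument (x−vt)/(2√(Dt)) = (18.0 − 24.65)/6.054 = -1.098; ½·erfc(-1.098) = 0.9398.
C = 5.48 × 0.9398 = 5.15 mg/L.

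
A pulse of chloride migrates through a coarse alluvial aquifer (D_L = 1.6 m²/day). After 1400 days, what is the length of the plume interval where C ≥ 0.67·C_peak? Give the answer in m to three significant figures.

120 m

The plume is Gaussian with σ = √(2Dt) = √(2 × 1.6 × 1400) = 66.93 m.
C/C_peak = exp(−Δx²/(2σ²)) = 0.67 ⇒ Δx = σ·√(−2 ln 0.67) = 66.93 × 0.8950 = 59.90 m.
Width = 2Δx = 120 m.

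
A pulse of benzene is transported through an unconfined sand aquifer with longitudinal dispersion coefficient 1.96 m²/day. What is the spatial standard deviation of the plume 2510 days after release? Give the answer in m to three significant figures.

Dispersive spreading gives a Gaussian with σ² = 2Dt; advection only shifts the center.
σ = √(2 × 1.96 × 2510) = 99.2 m.

99.2 m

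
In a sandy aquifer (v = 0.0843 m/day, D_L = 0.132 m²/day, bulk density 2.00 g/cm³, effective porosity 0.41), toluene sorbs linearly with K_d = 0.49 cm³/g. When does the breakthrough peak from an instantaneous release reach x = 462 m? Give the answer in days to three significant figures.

Retardation factor R = 1 + ρ_b·K_d/n = 1 + 2.00 × 0.49/0.41 = 3.390.
Sorption retards both mechanisms: v_R = v/R = 0.02487 m/day, D_R = D/R = 0.03894 m²/day.
Peak time from v_R²t² + 2D_R t − x² = 0: t = (√(D_R² + v_R²x²) − D_R)/v_R².
√(D_R² + v_R²x²) = √(0.03894² + 0.02487² × 462²) = 11.49; v_R² = 0.0006185.
t = (11.49 − 0.03894)/0.0006185 = 18500 days.

18500 days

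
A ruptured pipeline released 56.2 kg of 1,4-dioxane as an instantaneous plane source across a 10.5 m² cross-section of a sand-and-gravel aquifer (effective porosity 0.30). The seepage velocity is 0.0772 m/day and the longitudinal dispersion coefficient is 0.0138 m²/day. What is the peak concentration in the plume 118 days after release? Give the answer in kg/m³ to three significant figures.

The peak of an instantaneous 1D plume sits at x = vt; there the Gaussian factor is 1 and C_max = M/(n_e·A·√(4πDt)), where n_e·A is the pore area the mass is dissolved in.
√(4πDt) = √(4π × 0.0138 × 118) = 4.524 m, so C_max = 56.2/(0.30 × 10.5 × 4.524) = 3.94 kg/m³.

3.94 kg/m³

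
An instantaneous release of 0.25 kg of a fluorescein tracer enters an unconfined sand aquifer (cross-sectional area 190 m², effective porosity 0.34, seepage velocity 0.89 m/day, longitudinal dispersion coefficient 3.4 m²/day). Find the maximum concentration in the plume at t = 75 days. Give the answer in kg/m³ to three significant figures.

The peak of an instantaneous 1D plume sits at x = vt; there the Gaussian factor is 1 and C_max = M/(n_e·A·√(4πDt)), where n_e·A is the pore area the mass is dissolved in.
√(4πDt) = √(4π × 3.4 × 75) = 56.61 m, so C_max = 0.25/(0.34 × 190 × 56.61) = 6.84e-05 kg/m³.

6.84e-05 kg/m³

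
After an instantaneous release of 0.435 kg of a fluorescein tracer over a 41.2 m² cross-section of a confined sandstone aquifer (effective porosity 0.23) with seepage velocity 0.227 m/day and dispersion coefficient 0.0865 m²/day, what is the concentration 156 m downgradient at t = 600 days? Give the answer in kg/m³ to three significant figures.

0.000272 kg/m³

For an instantaneous plane source, C(x,t) = M/(n_e·A·√(4πDt)) · exp(−(x−vt)²/(4Dt)), with n_e·A the pore (flow) area.
Plume center vt = 0.227 × 600 = 136.2 m, so the well at 156 m is 19.8 m downgradient of the peak.
√(4πDt) = 25.54 m, giving peak height M/(n_e·A·√(4πDt)) = 0.435/(0.23 × 41.2 × 25.54) = 0.001797 kg/m³.
(x−vt)²/(4Dt) = (19.8)²/(4 × 0.0865 × 600) = 1.888; exp(−1.888) = 0.1514.
C = 0.001797 × 0.1514 = 0.000272 kg/m³.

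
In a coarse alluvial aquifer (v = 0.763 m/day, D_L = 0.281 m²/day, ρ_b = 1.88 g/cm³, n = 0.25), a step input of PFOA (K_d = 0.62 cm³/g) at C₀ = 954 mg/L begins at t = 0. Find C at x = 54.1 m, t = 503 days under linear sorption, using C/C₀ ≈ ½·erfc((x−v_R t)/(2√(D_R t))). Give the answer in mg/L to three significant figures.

Retardation factor R = 1 + ρ_b·K_d/n = 1 + 1.88 × 0.62/0.25 = 5.662.
Sorption retards both mechanisms: v_R = v/R = 0.1348 m/day, D_R = D/R = 0.04963 m²/day.
v_R·t = 0.1348 × 503 = 67.8044 m; 2√(D_R t) = 9.993 m; argument = (54.1 − 67.8044)/9.993 = -1.371.
C = C₀ × ½·erfc(-1.371) = 954 × 0.9737 = 929 mg/L.

929 mg/L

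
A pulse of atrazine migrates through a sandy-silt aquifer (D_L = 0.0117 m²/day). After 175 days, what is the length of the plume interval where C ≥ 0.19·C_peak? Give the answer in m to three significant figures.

7.38 m

The plume is Gaussian with σ = √(2Dt) = √(2 × 0.0117 × 175) = 2.024 m.
C/C_peak = exp(−Δx²/(2σ²)) = 0.19 ⇒ Δx = σ·√(−2 ln 0.19) = 2.024 × 1.822 = 3.688 m.
Width = 2Δx = 7.38 m.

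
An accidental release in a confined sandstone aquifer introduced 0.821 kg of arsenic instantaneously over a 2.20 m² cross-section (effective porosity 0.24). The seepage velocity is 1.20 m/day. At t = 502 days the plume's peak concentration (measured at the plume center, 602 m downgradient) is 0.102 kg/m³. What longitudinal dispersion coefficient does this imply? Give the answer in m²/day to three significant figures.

0.0368 m²/day

At the plume center C_max = M/(n_e·A·√(4πDt)), so D = M²/(4πt·(n_e·A·C_max)²).
n_e·A·C_max = 0.24 × 2.20 × 0.102 = 0.05386 kg/m.
D = 0.821²/(4π × 502 × 0.05386²) = 0.0368 m²/day.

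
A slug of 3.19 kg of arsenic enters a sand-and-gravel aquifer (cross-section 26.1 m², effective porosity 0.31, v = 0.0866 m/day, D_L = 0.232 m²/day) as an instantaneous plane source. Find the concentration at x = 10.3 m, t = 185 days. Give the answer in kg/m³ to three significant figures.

0.0140 kg/m³

For an instantaneous plane source, C(x,t) = M/(n_e·A·√(4πDt)) · exp(−(x−vt)²/(4Dt)), with n_e·A the pore (flow) area.
Plume center vt = 0.0866 × 185 = 16.021 m, so the well at 10.3 m is 5.721 m upgradient of the peak.
√(4πDt) = 23.22 m, giving peak height M/(n_e·A·√(4πDt)) = 3.19/(0.31 × 26.1 × 23.22) = 0.01698 kg/m³.
(x−vt)²/(4Dt) = (-5.721)²/(4 × 0.232 × 185) = 0.1906; exp(−0.1906) = 0.8265.
C = 0.01698 × 0.8265 = 0.0140 kg/m³.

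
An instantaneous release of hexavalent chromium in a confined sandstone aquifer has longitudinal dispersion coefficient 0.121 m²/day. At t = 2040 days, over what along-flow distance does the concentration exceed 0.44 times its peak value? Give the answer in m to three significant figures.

The plume is Gaussian with σ = √(2Dt) = √(2 × 0.121 × 2040) = 22.22 m.
C/C_peak = exp(−Δx²/(2σ²)) = 0.44 ⇒ Δx = σ·√(−2 ln 0.44) = 22.22 × 1.281 = 28.46 m.
Width = 2Δx = 56.9 m.

56.9 m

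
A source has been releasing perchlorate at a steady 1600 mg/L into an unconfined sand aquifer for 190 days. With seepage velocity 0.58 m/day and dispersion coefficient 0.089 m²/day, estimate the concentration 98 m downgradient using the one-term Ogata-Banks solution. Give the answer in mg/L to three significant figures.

For a continuous step input, C/C₀ ≈ ½·erfc((x−vt)/(2√(Dt))).
vt = 0.58 × 190 = 110.2 m and 2√(Dt) = 2√(0.089 × 190) = 8.224 m.
Argument (x−vt)/(2√(Dt)) = (98 − 110.2)/8.224 = -1.483; ½·erfc(-1.483) = 0.9820.
C = 1600 × 0.9820 = 1570 mg/L.

1570 mg/L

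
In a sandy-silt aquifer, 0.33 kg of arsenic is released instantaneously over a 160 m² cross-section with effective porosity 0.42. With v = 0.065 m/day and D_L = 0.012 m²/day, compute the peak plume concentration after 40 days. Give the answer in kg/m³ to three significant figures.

0.00200 kg/m³

The peak of an instantaneous 1D plume sits at x = vt; there the Gaussian factor is 1 and C_max = M/(n_e·A·√(4πDt)), where n_e·A is the pore area the mass is dissolved in.
√(4πDt) = √(4π × 0.012 × 40) = 2.456 m, so C_max = 0.33/(0.42 × 160 × 2.456) = 0.00200 kg/m³.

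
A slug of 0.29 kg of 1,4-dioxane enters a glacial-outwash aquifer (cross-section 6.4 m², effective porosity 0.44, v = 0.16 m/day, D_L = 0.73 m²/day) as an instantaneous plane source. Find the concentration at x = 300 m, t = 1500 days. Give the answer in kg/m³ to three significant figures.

0.000386 kg/m³

For an instantaneous plane source, C(x,t) = M/(n_e·A·√(4πDt)) · exp(−(x−vt)²/(4Dt)), with n_e·A the pore (flow) area.
Plume center vt = 0.16 × 1500 = 240 m, so the well at 300 m is 60 m downgradient of the peak.
√(4πDt) = 117.3 m, giving peak height M/(n_e·A·√(4πDt)) = 0.29/(0.44 × 6.4 × 117.3) = 0.0008779 kg/m³.
(x−vt)²/(4Dt) = (60)²/(4 × 0.73 × 1500) = 0.8219; exp(−0.8219) = 0.4396.
C = 0.0008779 × 0.4396 = 0.000386 kg/m³.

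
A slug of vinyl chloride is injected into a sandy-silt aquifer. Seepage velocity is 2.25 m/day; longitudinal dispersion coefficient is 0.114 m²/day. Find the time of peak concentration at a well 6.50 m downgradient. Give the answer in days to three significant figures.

2.87 days

For the 1D instantaneous-source solution, setting ∂C/∂t = 0 at fixed x gives v²t² + 2Dt − x² = 0, so t = (√(D² + v²x²) − D)/v².
√(D² + v²x²) = √(0.114² + 2.25² × 6.50²) = 14.63; v² = 5.0625.
t = (14.63 − 0.114)/5.0625 = 2.87 days (vs. the pure-advection estimate x/v = 2.89 d).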